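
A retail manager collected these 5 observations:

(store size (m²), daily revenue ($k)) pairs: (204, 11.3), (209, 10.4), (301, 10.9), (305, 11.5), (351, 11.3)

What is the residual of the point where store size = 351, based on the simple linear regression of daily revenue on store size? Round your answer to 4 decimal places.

-0.0279

n = 5, Σx = 1370, Σy = 55.4, Σxy = 15233.5, Σx² = 392124
Sxx = Σx² − (Σx)²/n = 392124 − 375380 = 16744
Sxy = Σxy − (Σx)(Σy)/n = 15233.5 − 15179.6 = 53.9
b = Sxy/Sxx = 53.9/16744 = 0.003219
a = ȳ − b·x̄ = 11.08 − 0.003219·274 = 10.197977
ŷ(351) = 10.197977 + 0.003219·351 = 11.327868
residual = y − ŷ = 11.3 − 11.327868 = -0.027868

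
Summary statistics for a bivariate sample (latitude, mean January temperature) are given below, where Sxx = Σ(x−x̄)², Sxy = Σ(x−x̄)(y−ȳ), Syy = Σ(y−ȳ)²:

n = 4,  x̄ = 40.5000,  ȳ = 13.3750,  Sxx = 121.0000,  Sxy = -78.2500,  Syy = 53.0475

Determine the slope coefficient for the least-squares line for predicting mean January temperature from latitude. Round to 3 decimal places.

b = Sxy/Sxx = -78.25/121 = -0.646694

-0.647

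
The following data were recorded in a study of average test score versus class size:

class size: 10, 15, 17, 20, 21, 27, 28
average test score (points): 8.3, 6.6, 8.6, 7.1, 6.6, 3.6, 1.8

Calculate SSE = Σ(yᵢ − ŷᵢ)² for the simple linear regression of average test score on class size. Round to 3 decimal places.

n = 7, Σx = 138, Σy = 42.6, Σxy = 756.4, Σx² = 2968, Σy² = 296.58
Sxx = Σx² − (Σx)²/n = 2968 − 2720.571429 = 247.428571
Sxy = Σxy − (Σx)(Σy)/n = 756.4 − 839.828571 = -83.428571
Syy = Σy² − (Σy)²/n = 296.58 − 259.251429 = 37.328571
b = Sxy/Sxx = -83.428571/247.428571 = -0.337182
SSE = Syy − b·Sxy = 37.328571 − (-0.337182)·(-83.428571) = 9.197921

9.198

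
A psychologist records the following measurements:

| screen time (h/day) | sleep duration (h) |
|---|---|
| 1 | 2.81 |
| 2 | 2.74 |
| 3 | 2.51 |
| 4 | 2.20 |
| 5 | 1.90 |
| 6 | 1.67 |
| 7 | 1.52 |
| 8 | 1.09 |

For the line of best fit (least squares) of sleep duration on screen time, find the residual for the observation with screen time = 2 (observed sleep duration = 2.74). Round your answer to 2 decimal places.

n = 8, Σx = 36, Σy = 16.44, Σxy = 63.5, Σx² = 204
Sxx = Σx² − (Σx)²/n = 204 − 162 = 42
Sxy = Σxy − (Σx)(Σy)/n = 63.5 − 73.98 = -10.48
b = Sxy/Sxx = -10.48/42 = -0.249524
a = ȳ − b·x̄ = 2.055 − (-0.249524)·4.5 = 3.177857
ŷ(2) = 3.177857 + (-0.249524)·2 = 2.678810
residual = y − ŷ = 2.74 − 2.678810 = 0.061190

0.06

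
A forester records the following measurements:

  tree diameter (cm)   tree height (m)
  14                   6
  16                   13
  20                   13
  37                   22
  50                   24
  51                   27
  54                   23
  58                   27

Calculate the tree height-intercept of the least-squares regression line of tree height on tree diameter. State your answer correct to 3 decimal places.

n = 8, Σx = 300, Σy = 155, Σxy = 6751, Σx² = 13602
Sxx = Σx² − (Σx)²/n = 13602 − 11250 = 2352
Sxy = Σxy − (Σx)(Σy)/n = 6751 − 5812.5 = 938.5
b = Sxy/Sxx = 938.5/2352 = 0.399022
a = ȳ − b·x̄ = 19.375 − 0.399022·37.5 = 4.411671

4.412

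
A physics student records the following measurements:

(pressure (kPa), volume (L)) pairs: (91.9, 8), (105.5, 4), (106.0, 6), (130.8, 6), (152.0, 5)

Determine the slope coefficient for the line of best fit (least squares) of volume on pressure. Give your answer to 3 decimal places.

n = 5, Σx = 586.2, Σy = 29, Σxy = 3338, Σx² = 71024.5
Sxx = Σx² − (Σx)²/n = 71024.5 − 68726.088 = 2298.412
Sxy = Σxy − (Σx)(Σy)/n = 3338 − 3399.96 = -61.96
b = Sxy/Sxx = -61.96/2298.412 = -0.026958

-0.027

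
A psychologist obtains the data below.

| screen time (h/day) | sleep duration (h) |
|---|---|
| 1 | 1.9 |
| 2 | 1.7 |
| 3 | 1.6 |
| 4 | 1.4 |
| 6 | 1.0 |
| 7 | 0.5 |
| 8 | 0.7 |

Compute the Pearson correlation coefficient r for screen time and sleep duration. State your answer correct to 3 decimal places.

-0.971

n = 7, Σx = 31, Σy = 8.8, Σxy = 30.8, Σx² = 179, Σy² = 12.76
Sxx = Σx² − (Σx)²/n = 179 − 137.285714 = 41.714286
Sxy = Σxy − (Σx)(Σy)/n = 30.8 − 38.971429 = -8.171429
Syy = Σy² − (Σy)²/n = 12.76 − 11.062857 = 1.697143
r = Sxy/√(Sxx·Syy) = -8.171429/√(70.795102) = -8.171429/8.413983 = -0.971173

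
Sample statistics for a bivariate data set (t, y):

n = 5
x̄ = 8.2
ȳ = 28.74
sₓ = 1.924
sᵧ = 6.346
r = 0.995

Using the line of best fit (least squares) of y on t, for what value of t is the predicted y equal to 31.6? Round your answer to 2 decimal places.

9.07

b = r · sᵧ/sₓ = 0.995 · 6.346/1.924 = 3.281845
a = ȳ − b·x̄ = 28.74 − 3.281845·8.2 = 1.828870
Set a + b·x = 31.6: x = (31.6 − 1.828870) / 3.281845 = 9.071461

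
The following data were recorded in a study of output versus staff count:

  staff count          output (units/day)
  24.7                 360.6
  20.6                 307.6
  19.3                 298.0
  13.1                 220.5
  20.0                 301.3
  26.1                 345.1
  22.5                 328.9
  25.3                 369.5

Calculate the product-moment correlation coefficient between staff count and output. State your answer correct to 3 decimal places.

0.976

n = 8, Σx = 171.6, Σy = 2531.5, Σxy = 55665.04, Σx² = 3806.1, Σy² = 816655.53
Sxx = Σx² − (Σx)²/n = 3806.1 − 3680.82 = 125.28
Sxy = Σxy − (Σx)(Σy)/n = 55665.04 − 54300.675 = 1364.365
Syy = Σy² − (Σy)²/n = 816655.53 − 801061.53125 = 15593.99875
r = Sxy/√(Sxx·Syy) = 1364.365/√(1953616.1634) = 1364.365/1397.718199 = 0.976137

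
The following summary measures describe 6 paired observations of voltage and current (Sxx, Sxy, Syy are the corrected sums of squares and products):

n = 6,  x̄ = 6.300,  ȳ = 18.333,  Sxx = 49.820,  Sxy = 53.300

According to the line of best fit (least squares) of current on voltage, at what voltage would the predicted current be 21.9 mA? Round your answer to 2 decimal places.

9.63

b = Sxy/Sxx = 53.3/49.82 = 1.069851
a = ȳ − b·x̄ = 18.333 − 1.069851·6.3 = 11.592936
Set a + b·x = 21.9: x = (21.9 − 11.592936) / 1.069851 = 9.634108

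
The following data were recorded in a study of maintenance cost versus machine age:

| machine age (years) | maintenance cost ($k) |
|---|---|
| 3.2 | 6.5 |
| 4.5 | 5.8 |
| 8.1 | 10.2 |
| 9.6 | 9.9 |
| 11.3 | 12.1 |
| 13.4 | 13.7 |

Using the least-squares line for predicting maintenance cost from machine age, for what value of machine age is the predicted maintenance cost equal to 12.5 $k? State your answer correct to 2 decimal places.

12.02

n = 6, Σx = 50.1, Σy = 58.2, Σxy = 544.87, Σx² = 495.51
Sxx = Σx² − (Σx)²/n = 495.51 − 418.335 = 77.175
Sxy = Σxy − (Σx)(Σy)/n = 544.87 − 485.97 = 58.9
b = Sxy/Sxx = 58.9/77.175 = 0.763201
a = ȳ − b·x̄ = 9.7 − 0.763201·8.35 = 3.327276
Set a + b·x = 12.5: x = (12.5 − 3.327276) / 0.763201 = 12.018761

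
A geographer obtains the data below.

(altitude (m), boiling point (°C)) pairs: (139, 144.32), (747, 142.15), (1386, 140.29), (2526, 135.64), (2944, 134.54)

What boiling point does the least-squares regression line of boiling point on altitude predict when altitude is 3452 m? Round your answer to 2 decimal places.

132.63

n = 5, Σx = 7742, Σy = 696.94, Σxy = 1059400.87, Σx² = 17546138
Sxx = Σx² − (Σx)²/n = 17546138 − 11987712.8 = 5558425.2
Sxy = Σxy − (Σx)(Σy)/n = 1059400.87 − 1079141.896 = -19741.026
b = Sxy/Sxx = -19741.026/5558425.2 = -0.003552
a = ȳ − b·x̄ = 139.388 − (-0.003552)·1548.4 = 144.887220
ŷ(3452) = a + b·3452 = 144.887220 + (-0.003552)·3452 = 132.627269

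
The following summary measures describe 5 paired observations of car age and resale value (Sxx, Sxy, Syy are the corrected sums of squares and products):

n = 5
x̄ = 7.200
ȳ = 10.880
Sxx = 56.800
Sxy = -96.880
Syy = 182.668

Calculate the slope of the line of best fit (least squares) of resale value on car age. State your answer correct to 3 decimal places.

b = Sxy/Sxx = -96.88/56.8 = -1.705634

-1.706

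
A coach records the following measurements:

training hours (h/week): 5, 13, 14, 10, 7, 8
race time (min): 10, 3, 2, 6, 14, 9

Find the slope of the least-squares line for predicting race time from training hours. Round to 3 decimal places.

-1.154

n = 6, Σx = 57, Σy = 44, Σxy = 347, Σx² = 603
Sxx = Σx² − (Σx)²/n = 603 − 541.5 = 61.5
Sxy = Σxy − (Σx)(Σy)/n = 347 − 418 = -71
b = Sxy/Sxx = -71/61.5 = -1.154472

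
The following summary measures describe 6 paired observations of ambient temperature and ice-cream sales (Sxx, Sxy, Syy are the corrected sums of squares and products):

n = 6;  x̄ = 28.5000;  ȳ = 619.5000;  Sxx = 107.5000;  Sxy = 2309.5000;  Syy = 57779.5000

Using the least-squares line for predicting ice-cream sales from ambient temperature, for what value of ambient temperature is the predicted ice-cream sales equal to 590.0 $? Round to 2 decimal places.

27.13

b = Sxy/Sxx = 2309.5/107.5 = 21.483721
a = ȳ − b·x̄ = 619.5 − 21.483721·28.5 = 7.213953
Set a + b·x = 590.0: x = (590.0 − 7.213953) / 21.483721 = 27.126867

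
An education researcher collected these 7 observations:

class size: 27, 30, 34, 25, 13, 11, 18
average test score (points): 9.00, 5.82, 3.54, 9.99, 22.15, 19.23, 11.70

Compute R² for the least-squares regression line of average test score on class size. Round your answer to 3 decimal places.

0.912

n = 7, Σx = 158, Σy = 81.43, Σxy = 1497.79, Σx² = 4024, Σy² = 1224.5095
Sxx = Σx² − (Σx)²/n = 4024 − 3566.285714 = 457.714286
Sxy = Σxy − (Σx)(Σy)/n = 1497.79 − 1837.991429 = -340.201429
Syy = Σy² − (Σy)²/n = 1224.5095 − 947.263557 = 277.245943
R² = Sxy²/(Sxx·Syy) = (-340.201429)²/(457.714286·277.245943) = 0.912037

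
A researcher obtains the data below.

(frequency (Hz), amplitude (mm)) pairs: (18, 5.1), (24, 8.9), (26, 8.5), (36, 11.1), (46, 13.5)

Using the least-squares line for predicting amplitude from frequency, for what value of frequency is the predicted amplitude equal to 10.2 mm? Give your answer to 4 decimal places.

32.8406

n = 5, Σx = 150, Σy = 47.1, Σxy = 1547, Σx² = 4988
Sxx = Σx² − (Σx)²/n = 4988 − 4500 = 488
Sxy = Σxy − (Σx)(Σy)/n = 1547 − 1413 = 134
b = Sxy/Sxx = 134/488 = 0.274590
a = ȳ − b·x̄ = 9.42 − 0.274590·30 = 1.182295
Set a + b·x = 10.2: x = (10.2 − 1.182295) / 0.274590 = 32.840597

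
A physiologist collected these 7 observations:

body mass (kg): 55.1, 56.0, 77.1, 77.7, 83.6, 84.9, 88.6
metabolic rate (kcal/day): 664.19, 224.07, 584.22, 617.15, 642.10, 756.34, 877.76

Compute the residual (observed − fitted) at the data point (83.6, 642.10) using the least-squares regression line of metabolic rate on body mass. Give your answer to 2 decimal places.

n = 7, Σx = 523, Σy = 4365.83, Σxy = 337803.068, Σx² = 40200.64
Sxx = Σx² − (Σx)²/n = 40200.64 − 39075.571429 = 1125.068571
Sxy = Σxy − (Σx)(Σy)/n = 337803.068 − 326189.87 = 11613.198
b = Sxy/Sxx = 11613.198/1125.068571 = 10.322214
a = ȳ − b·x̄ = 623.69 − 10.322214·74.714286 = -147.526809
ŷ(83.6) = -147.526809 + 10.322214·83.6 = 715.410240
residual = y − ŷ = 642.10 − 715.410240 = -73.310240

-73.31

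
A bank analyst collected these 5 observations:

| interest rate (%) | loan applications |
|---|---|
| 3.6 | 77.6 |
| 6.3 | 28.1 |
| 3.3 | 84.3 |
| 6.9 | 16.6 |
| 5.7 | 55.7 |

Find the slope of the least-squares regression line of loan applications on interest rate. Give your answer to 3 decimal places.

n = 5, Σx = 25.8, Σy = 262.3, Σxy = 1166.61, Σx² = 143.64
Sxx = Σx² − (Σx)²/n = 143.64 − 133.128 = 10.512
Sxy = Σxy − (Σx)(Σy)/n = 1166.61 − 1353.468 = -186.858
b = Sxy/Sxx = -186.858/10.512 = -17.775685

-17.776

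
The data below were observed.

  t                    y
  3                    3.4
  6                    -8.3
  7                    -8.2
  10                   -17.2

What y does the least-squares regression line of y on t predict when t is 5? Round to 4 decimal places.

n = 4, Σx = 26, Σy = -30.3, Σxy = -269, Σx² = 194
Sxx = Σx² − (Σx)²/n = 194 − 169 = 25
Sxy = Σxy − (Σx)(Σy)/n = -269 − (-196.95) = -72.05
b = Sxy/Sxx = -72.05/25 = -2.882
a = ȳ − b·x̄ = -7.575 − (-2.882)·6.5 = 11.158
ŷ(5) = a + b·5 = 11.158 + (-2.882)·5 = -3.252

-3.2520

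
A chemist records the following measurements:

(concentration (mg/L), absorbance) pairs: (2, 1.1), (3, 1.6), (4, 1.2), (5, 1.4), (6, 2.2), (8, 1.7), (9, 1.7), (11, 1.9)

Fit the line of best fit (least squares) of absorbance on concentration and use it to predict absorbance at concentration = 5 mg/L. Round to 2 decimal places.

1.53

n = 8, Σx = 48, Σy = 12.8, Σxy = 81.8, Σx² = 356
Sxx = Σx² − (Σx)²/n = 356 − 288 = 68
Sxy = Σxy − (Σx)(Σy)/n = 81.8 − 76.8 = 5
b = Sxy/Sxx = 5/68 = 0.073529
a = ȳ − b·x̄ = 1.6 − 0.073529·6 = 1.158824
ŷ(5) = a + b·5 = 1.158824 + 0.073529·5 = 1.526471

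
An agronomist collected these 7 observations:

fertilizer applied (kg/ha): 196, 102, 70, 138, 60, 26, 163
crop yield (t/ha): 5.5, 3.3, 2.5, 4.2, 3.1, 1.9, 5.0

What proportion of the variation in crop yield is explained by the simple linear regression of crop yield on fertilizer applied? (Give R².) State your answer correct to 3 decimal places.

0.959

n = 7, Σx = 755, Σy = 25.5, Σxy = 3219.6, Σx² = 103609, Σy² = 103.25
Sxx = Σx² − (Σx)²/n = 103609 − 81432.142857 = 22176.857143
Sxy = Σxy − (Σx)(Σy)/n = 3219.6 − 2750.357143 = 469.242857
Syy = Σy² − (Σy)²/n = 103.25 − 92.892857 = 10.357143
R² = Sxy²/(Sxx·Syy) = (469.242857)²/(22176.857143·10.357143) = 0.958640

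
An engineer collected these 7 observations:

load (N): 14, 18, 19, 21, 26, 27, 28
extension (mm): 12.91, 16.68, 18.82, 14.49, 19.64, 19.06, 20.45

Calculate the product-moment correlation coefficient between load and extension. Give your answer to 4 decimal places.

n = 7, Σx = 153, Σy = 122.05, Σxy = 2740.71, Σx² = 3511, Σy² = 2176.2587
Sxx = Σx² − (Σx)²/n = 3511 − 3344.142857 = 166.857143
Sxy = Σxy − (Σx)(Σy)/n = 2740.71 − 2667.664286 = 73.045714
Syy = Σy² − (Σy)²/n = 2176.2587 − 2128.028929 = 48.229771
r = Sxy/√(Sxx·Syy) = 73.045714/√(8047.481861) = 73.045714/89.707758 = 0.814263

0.8143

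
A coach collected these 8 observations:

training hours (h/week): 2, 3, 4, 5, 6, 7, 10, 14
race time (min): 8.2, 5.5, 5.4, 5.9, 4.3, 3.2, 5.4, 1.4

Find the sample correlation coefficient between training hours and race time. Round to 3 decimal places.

n = 8, Σx = 51, Σy = 39.3, Σxy = 205.8, Σx² = 435, Σy² = 221.31
Sxx = Σx² − (Σx)²/n = 435 − 325.125 = 109.875
Sxy = Σxy − (Σx)(Σy)/n = 205.8 − 250.5375 = -44.7375
Syy = Σy² − (Σy)²/n = 221.31 − 193.06125 = 28.24875
r = Sxy/√(Sxx·Syy) = -44.7375/√(3103.831406) = -44.7375/55.712040 = -0.803013

-0.803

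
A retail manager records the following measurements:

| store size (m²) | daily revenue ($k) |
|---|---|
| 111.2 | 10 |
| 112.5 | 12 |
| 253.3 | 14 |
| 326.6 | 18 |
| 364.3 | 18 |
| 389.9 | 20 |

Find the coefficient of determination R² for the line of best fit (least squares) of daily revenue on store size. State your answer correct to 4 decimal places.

0.9429

n = 6, Σx = 1557.8, Σy = 92, Σxy = 26242.4, Σx² = 480586.64, Σy² = 1488
Sxx = Σx² − (Σx)²/n = 480586.64 − 404456.806667 = 76129.833333
Sxy = Σxy − (Σx)(Σy)/n = 26242.4 − 23886.266667 = 2356.133333
Syy = Σy² − (Σy)²/n = 1488 − 1410.666667 = 77.333333
R² = Sxy²/(Sxx·Syy) = (2356.133333)²/(76129.833333·77.333333) = 0.942927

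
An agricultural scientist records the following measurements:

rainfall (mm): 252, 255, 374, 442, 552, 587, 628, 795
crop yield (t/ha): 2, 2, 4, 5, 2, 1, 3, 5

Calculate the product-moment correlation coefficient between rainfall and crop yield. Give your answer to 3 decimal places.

n = 8, Σx = 3885, Σy = 24, Σxy = 12270, Σx² = 2139451, Σy² = 88
Sxx = Σx² − (Σx)²/n = 2139451 − 1886653.125 = 252797.875
Sxy = Σxy − (Σx)(Σy)/n = 12270 − 11655 = 615
Syy = Σy² − (Σy)²/n = 88 − 72 = 16
r = Sxy/√(Sxx·Syy) = 615/√(4044766) = 615/2011.160362 = 0.305794

0.306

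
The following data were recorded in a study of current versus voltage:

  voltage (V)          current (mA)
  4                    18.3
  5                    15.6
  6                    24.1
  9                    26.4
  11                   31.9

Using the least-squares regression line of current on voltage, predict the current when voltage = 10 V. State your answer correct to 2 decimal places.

29.45

n = 5, Σx = 35, Σy = 116.3, Σxy = 884.3, Σx² = 279
Sxx = Σx² − (Σx)²/n = 279 − 245 = 34
Sxy = Σxy − (Σx)(Σy)/n = 884.3 − 814.1 = 70.2
b = Sxy/Sxx = 70.2/34 = 2.064706
a = ȳ − b·x̄ = 23.26 − 2.064706·7 = 8.807059
ŷ(10) = a + b·10 = 8.807059 + 2.064706·10 = 29.454118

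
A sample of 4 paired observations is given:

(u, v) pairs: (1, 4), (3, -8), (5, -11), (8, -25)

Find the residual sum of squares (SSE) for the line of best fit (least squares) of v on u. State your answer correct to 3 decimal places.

n = 4, Σx = 17, Σy = -40, Σxy = -275, Σx² = 99, Σy² = 826
Sxx = Σx² − (Σx)²/n = 99 − 72.25 = 26.75
Sxy = Σxy − (Σx)(Σy)/n = -275 − (-170) = -105
Syy = Σy² − (Σy)²/n = 826 − 400 = 426
b = Sxy/Sxx = -105/26.75 = -3.925234
SSE = Syy − b·Sxy = 426 − (-3.925234)·(-105) = 13.850467

13.850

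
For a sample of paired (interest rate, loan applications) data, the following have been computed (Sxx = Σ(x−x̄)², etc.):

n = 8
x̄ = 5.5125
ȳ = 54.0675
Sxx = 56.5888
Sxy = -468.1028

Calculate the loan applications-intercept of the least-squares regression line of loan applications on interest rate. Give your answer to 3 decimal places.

99.667

b = Sxy/Sxx = -468.1028/56.5888 = -8.272004
a = ȳ − b·x̄ = 54.0675 − (-8.272004)·5.5125 = 99.666924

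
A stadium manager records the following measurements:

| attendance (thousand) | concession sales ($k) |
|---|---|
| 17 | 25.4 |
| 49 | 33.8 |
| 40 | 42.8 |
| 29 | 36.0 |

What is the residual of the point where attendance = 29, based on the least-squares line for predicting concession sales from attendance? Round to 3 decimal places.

n = 4, Σx = 135, Σy = 138, Σxy = 4844, Σx² = 5131
Sxx = Σx² − (Σx)²/n = 5131 − 4556.25 = 574.75
Sxy = Σxy − (Σx)(Σy)/n = 4844 − 4657.5 = 186.5
b = Sxy/Sxx = 186.5/574.75 = 0.324489
a = ȳ − b·x̄ = 34.5 − 0.324489·33.75 = 23.548499
ŷ(29) = 23.548499 + 0.324489·29 = 32.958678
residual = y − ŷ = 36.0 − 32.958678 = 3.041322

3.041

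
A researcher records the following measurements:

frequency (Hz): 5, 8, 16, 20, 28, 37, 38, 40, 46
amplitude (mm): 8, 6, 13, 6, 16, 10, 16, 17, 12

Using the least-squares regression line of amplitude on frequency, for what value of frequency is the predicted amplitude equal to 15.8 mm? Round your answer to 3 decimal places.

n = 9, Σx = 238, Σy = 104, Σxy = 3074, Σx² = 8058
Sxx = Σx² − (Σx)²/n = 8058 − 6293.777778 = 1764.222222
Sxy = Σxy − (Σx)(Σy)/n = 3074 − 2750.222222 = 323.777778
b = Sxy/Sxx = 323.777778/1764.222222 = 0.183524
a = ȳ − b·x̄ = 11.555556 − 0.183524·26.444444 = 6.702355
Set a + b·x = 15.8: x = (15.8 − 6.702355) / 0.183524 = 49.571860

49.572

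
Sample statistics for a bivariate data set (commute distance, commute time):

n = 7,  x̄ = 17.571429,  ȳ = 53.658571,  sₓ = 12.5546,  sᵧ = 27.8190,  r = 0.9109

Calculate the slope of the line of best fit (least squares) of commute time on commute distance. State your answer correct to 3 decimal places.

b = r · sᵧ/sₓ = 0.9109 · 27.819/12.5546 = 2.018410

2.018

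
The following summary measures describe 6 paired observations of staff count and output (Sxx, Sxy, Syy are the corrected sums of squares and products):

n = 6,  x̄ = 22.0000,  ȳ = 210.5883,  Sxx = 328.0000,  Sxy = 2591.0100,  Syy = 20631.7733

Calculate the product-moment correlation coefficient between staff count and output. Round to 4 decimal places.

0.9960

r = Sxy/√(Sxx·Syy) = 2591.01/√(6767221.6424) = 2591.01/2601.388407 = 0.996010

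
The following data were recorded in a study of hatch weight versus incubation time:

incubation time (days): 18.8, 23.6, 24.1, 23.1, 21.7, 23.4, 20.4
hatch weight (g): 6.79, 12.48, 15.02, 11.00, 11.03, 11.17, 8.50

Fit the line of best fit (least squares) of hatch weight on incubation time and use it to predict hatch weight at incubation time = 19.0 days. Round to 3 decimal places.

n = 7, Σx = 155.1, Σy = 75.99, Σxy = 1712.391, Σx² = 3459.43
Sxx = Σx² − (Σx)²/n = 3459.43 − 3436.572857 = 22.857143
Sxy = Σxy − (Σx)(Σy)/n = 1712.391 − 1683.721286 = 28.669714
b = Sxy/Sxx = 28.669714/22.857143 = 1.2543
a = ȳ − b·x̄ = 10.855714 − 1.2543·22.157143 = -16.93599
ŷ(19.0) = a + b·19.0 = -16.93599 + 1.2543·19 = 6.89571

6.896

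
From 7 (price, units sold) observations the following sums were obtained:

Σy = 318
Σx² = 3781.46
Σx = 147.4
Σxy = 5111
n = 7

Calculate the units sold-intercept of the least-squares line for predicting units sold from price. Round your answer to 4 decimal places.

94.6868

Sxx = Σx² − (Σx)²/n = 3781.46 − 3103.822857 = 677.637143
Sxy = Σxy − (Σx)(Σy)/n = 5111 − 6696.171429 = -1585.171429
b = Sxy/Sxx = -1585.171429/677.637143 = -2.339263
a = ȳ − b·x̄ = 45.428571 − (-2.339263)·21.057143 = 94.686765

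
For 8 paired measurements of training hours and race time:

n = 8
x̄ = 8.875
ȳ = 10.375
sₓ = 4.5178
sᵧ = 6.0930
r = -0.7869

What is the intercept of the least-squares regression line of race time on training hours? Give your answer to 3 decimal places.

b = r · sᵧ/sₓ = -0.7869 · 6.093/4.5178 = -1.061265
a = ȳ − b·x̄ = 10.375 − (-1.061265)·8.875 = 19.793724

19.794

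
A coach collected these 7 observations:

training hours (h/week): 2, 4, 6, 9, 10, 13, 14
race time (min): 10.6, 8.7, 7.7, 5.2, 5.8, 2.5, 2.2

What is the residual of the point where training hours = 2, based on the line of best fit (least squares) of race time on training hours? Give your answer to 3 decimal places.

0.178

n = 7, Σx = 58, Σy = 42.7, Σxy = 270.3, Σx² = 602
Sxx = Σx² − (Σx)²/n = 602 − 480.571429 = 121.428571
Sxy = Σxy − (Σx)(Σy)/n = 270.3 − 353.8 = -83.5
b = Sxy/Sxx = -83.5/121.428571 = -0.687647
a = ȳ − b·x̄ = 6.1 − (-0.687647)·8.285714 = 11.797647
ŷ(2) = 11.797647 + (-0.687647)·2 = 10.422353
residual = y − ŷ = 10.6 − 10.422353 = 0.177647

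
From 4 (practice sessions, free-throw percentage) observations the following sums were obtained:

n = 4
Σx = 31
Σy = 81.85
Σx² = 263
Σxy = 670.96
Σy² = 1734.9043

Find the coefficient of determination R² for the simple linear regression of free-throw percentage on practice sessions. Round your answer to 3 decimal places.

Sxx = Σx² − (Σx)²/n = 263 − 240.25 = 22.75
Sxy = Σxy − (Σx)(Σy)/n = 670.96 − 634.3375 = 36.6225
Syy = Σy² − (Σy)²/n = 1734.9043 − 1674.855625 = 60.048675
R² = Sxy²/(Sxx·Syy) = (36.6225)²/(22.75·60.048675) = 0.981773

0.982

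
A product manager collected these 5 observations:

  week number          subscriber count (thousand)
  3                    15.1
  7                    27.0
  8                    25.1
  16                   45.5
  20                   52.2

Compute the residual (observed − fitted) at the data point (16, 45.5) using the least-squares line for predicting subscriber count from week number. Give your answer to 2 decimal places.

1.14

n = 5, Σx = 54, Σy = 164.9, Σxy = 2207.1, Σx² = 778
Sxx = Σx² − (Σx)²/n = 778 − 583.2 = 194.8
Sxy = Σxy − (Σx)(Σy)/n = 2207.1 − 1780.92 = 426.18
b = Sxy/Sxx = 426.18/194.8 = 2.187782
a = ȳ − b·x̄ = 32.98 − 2.187782·10.8 = 9.351951
ŷ(16) = 9.351951 + 2.187782·16 = 44.356468
residual = y − ŷ = 45.5 − 44.356468 = 1.143532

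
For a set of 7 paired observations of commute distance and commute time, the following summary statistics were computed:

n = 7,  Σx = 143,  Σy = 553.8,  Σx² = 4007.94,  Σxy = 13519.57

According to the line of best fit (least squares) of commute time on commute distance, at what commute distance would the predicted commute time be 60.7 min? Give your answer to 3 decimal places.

11.359

Sxx = Σx² − (Σx)²/n = 4007.94 − 2921.285714 = 1086.654286
Sxy = Σxy − (Σx)(Σy)/n = 13519.57 − 11313.342857 = 2206.227143
b = Sxy/Sxx = 2206.227143/1086.654286 = 2.030294
a = ȳ − b·x̄ = 79.114286 − 2.030294·20.428571 = 37.638290
Set a + b·x = 60.7: x = (60.7 − 37.638290) / 2.030294 = 11.358806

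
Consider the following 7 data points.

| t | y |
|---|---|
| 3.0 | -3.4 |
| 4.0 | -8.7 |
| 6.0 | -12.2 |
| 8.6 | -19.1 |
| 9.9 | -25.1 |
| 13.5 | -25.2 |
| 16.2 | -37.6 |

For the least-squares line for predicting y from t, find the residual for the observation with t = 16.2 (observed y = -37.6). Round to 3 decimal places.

-1.463

n = 7, Σx = 61.2, Σy = -131.3, Σxy = -1480.27, Σx² = 677.66
Sxx = Σx² − (Σx)²/n = 677.66 − 535.062857 = 142.597143
Sxy = Σxy − (Σx)(Σy)/n = -1480.27 − (-1147.937143) = -332.332857
b = Sxy/Sxx = -332.332857/142.597143 = -2.330572
a = ȳ − b·x̄ = -18.757143 − (-2.330572)·8.742857 = 1.618712
ŷ(16.2) = 1.618712 + (-2.330572)·16.2 = -36.136549
residual = y − ŷ = -37.6 − (-36.136549) = -1.463451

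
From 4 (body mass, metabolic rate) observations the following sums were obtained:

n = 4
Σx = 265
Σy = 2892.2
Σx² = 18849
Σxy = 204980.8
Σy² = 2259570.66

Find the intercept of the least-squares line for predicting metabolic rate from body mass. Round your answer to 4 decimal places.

Sxx = Σx² − (Σx)²/n = 18849 − 17556.25 = 1292.75
Sxy = Σxy − (Σx)(Σy)/n = 204980.8 − 191608.25 = 13372.55
b = Sxy/Sxx = 13372.55/1292.75 = 10.344266
a = ȳ − b·x̄ = 723.05 − 10.344266·66.25 = 37.742371

37.7424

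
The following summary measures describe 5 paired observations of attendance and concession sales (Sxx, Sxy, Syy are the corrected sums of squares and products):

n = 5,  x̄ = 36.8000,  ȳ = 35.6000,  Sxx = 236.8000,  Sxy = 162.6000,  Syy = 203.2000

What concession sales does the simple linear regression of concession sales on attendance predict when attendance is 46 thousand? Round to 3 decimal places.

b = Sxy/Sxx = 162.6/236.8 = 0.686655
a = ȳ − b·x̄ = 35.6 − 0.686655·36.8 = 10.331081
ŷ(46) = a + b·46 = 10.331081 + 0.686655·46 = 41.917230

41.917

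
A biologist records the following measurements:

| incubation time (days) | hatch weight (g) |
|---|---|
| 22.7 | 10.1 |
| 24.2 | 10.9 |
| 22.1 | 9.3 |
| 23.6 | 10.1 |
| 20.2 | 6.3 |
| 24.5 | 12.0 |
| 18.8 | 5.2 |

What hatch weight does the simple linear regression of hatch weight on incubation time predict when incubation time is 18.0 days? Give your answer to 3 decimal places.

4.193

n = 7, Σx = 156.1, Σy = 63.9, Σxy = 1455.96, Σx² = 3508.03
Sxx = Σx² − (Σx)²/n = 3508.03 − 3481.03 = 27
Sxy = Σxy − (Σx)(Σy)/n = 1455.96 − 1424.97 = 30.99
b = Sxy/Sxx = 30.99/27 = 1.147778
a = ȳ − b·x̄ = 9.128571 − 1.147778·22.3 = -16.466873
ŷ(18.0) = a + b·18.0 = -16.466873 + 1.147778·18 = 4.193127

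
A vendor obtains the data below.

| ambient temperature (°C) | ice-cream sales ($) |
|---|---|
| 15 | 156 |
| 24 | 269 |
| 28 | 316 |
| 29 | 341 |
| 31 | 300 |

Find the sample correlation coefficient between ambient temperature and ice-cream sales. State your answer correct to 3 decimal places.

0.944

n = 5, Σx = 127, Σy = 1382, Σxy = 36833, Σx² = 3387, Σy² = 402834
Sxx = Σx² − (Σx)²/n = 3387 − 3225.8 = 161.2
Sxy = Σxy − (Σx)(Σy)/n = 36833 − 35102.8 = 1730.2
Syy = Σy² − (Σy)²/n = 402834 − 381984.8 = 20849.2
r = Sxy/√(Sxx·Syy) = 1730.2/√(3360891.04) = 1730.2/1833.273313 = 0.943776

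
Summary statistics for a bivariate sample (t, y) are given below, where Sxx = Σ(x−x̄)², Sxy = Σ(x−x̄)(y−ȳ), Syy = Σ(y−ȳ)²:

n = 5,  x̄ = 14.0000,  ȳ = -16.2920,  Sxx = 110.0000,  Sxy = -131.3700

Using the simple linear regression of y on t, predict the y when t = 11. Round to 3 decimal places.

b = Sxy/Sxx = -131.37/110 = -1.194273
a = ȳ − b·x̄ = -16.292 − (-1.194273)·14 = 0.427818
ŷ(11) = a + b·11 = 0.427818 + (-1.194273)·11 = -12.709182

-12.709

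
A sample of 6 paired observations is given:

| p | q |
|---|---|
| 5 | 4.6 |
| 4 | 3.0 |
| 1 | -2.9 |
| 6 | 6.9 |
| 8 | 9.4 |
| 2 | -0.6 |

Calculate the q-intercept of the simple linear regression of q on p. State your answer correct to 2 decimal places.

-4.28

n = 6, Σx = 26, Σy = 20.4, Σxy = 147.5, Σx² = 146
Sxx = Σx² − (Σx)²/n = 146 − 112.666667 = 33.333333
Sxy = Σxy − (Σx)(Σy)/n = 147.5 − 88.4 = 59.1
b = Sxy/Sxx = 59.1/33.333333 = 1.773
a = ȳ − b·x̄ = 3.4 − 1.773·4.333333 = -4.283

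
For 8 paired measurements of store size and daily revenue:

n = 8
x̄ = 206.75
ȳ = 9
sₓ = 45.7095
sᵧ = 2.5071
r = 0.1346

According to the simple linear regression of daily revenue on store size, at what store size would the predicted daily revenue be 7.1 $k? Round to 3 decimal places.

b = r · sᵧ/sₓ = 0.1346 · 2.5071/45.7095 = 0.007383
a = ȳ − b·x̄ = 9 − 0.007383·206.75 = 7.473644
Set a + b·x = 7.1: x = (7.1 − 7.473644) / 0.007383 = -50.611367

-50.611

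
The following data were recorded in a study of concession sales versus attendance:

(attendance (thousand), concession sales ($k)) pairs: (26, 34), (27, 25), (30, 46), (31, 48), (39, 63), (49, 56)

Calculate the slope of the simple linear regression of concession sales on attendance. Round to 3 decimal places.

n = 6, Σx = 202, Σy = 272, Σxy = 9628, Σx² = 7188
Sxx = Σx² − (Σx)²/n = 7188 − 6800.666667 = 387.333333
Sxy = Σxy − (Σx)(Σy)/n = 9628 − 9157.333333 = 470.666667
b = Sxy/Sxx = 470.666667/387.333333 = 1.215146

1.215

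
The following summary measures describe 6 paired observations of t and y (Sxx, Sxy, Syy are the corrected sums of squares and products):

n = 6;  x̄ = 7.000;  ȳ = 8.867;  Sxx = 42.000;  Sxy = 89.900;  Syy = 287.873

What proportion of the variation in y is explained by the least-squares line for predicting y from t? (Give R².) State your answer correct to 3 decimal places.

0.668

R² = Sxy²/(Sxx·Syy) = (89.9)²/(42·287.873) = 0.668450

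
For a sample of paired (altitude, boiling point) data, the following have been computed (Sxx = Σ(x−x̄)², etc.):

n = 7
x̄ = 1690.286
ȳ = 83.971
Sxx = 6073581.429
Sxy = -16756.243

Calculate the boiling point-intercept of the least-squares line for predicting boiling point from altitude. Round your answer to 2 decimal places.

88.63

b = Sxy/Sxx = -16756.243/6073581.429 = -0.002759
a = ȳ − b·x̄ = 83.971 − (-0.002759)·1690.286 = 88.634285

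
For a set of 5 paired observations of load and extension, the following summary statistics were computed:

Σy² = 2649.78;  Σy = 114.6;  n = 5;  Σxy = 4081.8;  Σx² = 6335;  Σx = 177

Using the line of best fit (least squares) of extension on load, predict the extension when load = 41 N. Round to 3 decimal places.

Sxx = Σx² − (Σx)²/n = 6335 − 6265.8 = 69.2
Sxy = Σxy − (Σx)(Σy)/n = 4081.8 − 4056.84 = 24.96
b = Sxy/Sxx = 24.96/69.2 = 0.360694
a = ȳ − b·x̄ = 22.92 − 0.360694·35.4 = 10.151445
ŷ(41) = a + b·41 = 10.151445 + 0.360694·41 = 24.939884

24.940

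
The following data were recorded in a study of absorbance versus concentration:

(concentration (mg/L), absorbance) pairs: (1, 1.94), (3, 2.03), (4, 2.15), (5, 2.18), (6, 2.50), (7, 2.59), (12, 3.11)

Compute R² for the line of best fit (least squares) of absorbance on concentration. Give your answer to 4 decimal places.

n = 7, Σx = 38, Σy = 16.5, Σxy = 97.98, Σx² = 280, Σy² = 39.8896
Sxx = Σx² − (Σx)²/n = 280 − 206.285714 = 73.714286
Sxy = Σxy − (Σx)(Σy)/n = 97.98 − 89.571429 = 8.408571
Syy = Σy² − (Σy)²/n = 39.8896 − 38.892857 = 0.996743
R² = Sxy²/(Sxx·Syy) = (8.408571)²/(73.714286·0.996743) = 0.962298

0.9623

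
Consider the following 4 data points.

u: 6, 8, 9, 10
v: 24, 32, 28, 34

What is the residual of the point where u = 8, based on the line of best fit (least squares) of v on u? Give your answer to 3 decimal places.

3.029

n = 4, Σx = 33, Σy = 118, Σxy = 992, Σx² = 281
Sxx = Σx² − (Σx)²/n = 281 − 272.25 = 8.75
Sxy = Σxy − (Σx)(Σy)/n = 992 − 973.5 = 18.5
b = Sxy/Sxx = 18.5/8.75 = 2.114286
a = ȳ − b·x̄ = 29.5 − 2.114286·8.25 = 12.057143
ŷ(8) = 12.057143 + 2.114286·8 = 28.971429
residual = y − ŷ = 32 − 28.971429 = 3.028571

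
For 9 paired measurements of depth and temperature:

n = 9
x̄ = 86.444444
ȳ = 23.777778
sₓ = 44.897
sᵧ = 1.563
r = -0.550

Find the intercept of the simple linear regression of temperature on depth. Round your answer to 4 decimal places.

b = r · sᵧ/sₓ = -0.55 · 1.563/44.897 = -0.019147
a = ȳ − b·x̄ = 23.777778 − (-0.019147)·86.444444 = 25.432944

25.4329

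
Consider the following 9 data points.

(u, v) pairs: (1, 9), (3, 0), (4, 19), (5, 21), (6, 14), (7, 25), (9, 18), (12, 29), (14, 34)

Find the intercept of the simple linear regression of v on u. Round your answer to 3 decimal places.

5.107

n = 9, Σx = 61, Σy = 169, Σxy = 1435, Σx² = 557
Sxx = Σx² − (Σx)²/n = 557 − 413.444444 = 143.555556
Sxy = Σxy − (Σx)(Σy)/n = 1435 − 1145.444444 = 289.555556
b = Sxy/Sxx = 289.555556/143.555556 = 2.017028
a = ȳ − b·x̄ = 18.777778 − 2.017028·6.777778 = 5.106811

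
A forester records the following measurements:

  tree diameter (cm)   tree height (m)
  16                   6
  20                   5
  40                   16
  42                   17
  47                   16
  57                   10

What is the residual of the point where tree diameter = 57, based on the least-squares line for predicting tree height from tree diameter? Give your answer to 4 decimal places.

-6.1287

n = 6, Σx = 222, Σy = 70, Σxy = 2872, Σx² = 9478
Sxx = Σx² − (Σx)²/n = 9478 − 8214 = 1264
Sxy = Σxy − (Σx)(Σy)/n = 2872 − 2590 = 282
b = Sxy/Sxx = 282/1264 = 0.223101
a = ȳ − b·x̄ = 11.666667 − 0.223101·37 = 3.411920
ŷ(57) = 3.411920 + 0.223101·57 = 16.128692
residual = y − ŷ = 10 − 16.128692 = -6.128692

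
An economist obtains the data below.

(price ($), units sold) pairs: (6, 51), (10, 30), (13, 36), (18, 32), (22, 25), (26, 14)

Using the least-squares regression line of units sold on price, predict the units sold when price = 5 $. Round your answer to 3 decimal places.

n = 6, Σx = 95, Σy = 188, Σxy = 2564, Σx² = 1789
Sxx = Σx² − (Σx)²/n = 1789 − 1504.166667 = 284.833333
Sxy = Σxy − (Σx)(Σy)/n = 2564 − 2976.666667 = -412.666667
b = Sxy/Sxx = -412.666667/284.833333 = -1.448800
a = ȳ − b·x̄ = 31.333333 − (-1.448800)·15.833333 = 54.272674
ŷ(5) = a + b·5 = 54.272674 + (-1.448800)·5 = 47.028672

47.029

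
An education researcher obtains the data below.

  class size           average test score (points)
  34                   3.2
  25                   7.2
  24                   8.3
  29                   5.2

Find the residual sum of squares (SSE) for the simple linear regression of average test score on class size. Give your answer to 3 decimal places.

n = 4, Σx = 112, Σy = 23.9, Σxy = 638.8, Σx² = 3198, Σy² = 158.01
Sxx = Σx² − (Σx)²/n = 3198 − 3136 = 62
Sxy = Σxy − (Σx)(Σy)/n = 638.8 − 669.2 = -30.4
Syy = Σy² − (Σy)²/n = 158.01 − 142.8025 = 15.2075
b = Sxy/Sxx = -30.4/62 = -0.490323
SSE = Syy − b·Sxy = 15.2075 − (-0.490323)·(-30.4) = 0.301694

0.302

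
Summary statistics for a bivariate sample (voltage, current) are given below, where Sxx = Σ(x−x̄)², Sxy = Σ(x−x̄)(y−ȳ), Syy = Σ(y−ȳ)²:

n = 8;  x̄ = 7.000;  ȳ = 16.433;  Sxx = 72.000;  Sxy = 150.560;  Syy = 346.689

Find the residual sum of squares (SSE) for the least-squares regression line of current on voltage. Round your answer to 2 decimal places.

b = Sxy/Sxx = 150.56/72 = 2.091111
SSE = Syy − b·Sxy = 346.689 − 2.091111·150.56 = 31.851311

31.85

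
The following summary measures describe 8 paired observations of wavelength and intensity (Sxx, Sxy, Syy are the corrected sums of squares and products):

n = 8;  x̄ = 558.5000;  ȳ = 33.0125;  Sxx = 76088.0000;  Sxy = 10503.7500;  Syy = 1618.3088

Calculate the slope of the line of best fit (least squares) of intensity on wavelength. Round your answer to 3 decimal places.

b = Sxy/Sxx = 10503.75/76088 = 0.138047

0.138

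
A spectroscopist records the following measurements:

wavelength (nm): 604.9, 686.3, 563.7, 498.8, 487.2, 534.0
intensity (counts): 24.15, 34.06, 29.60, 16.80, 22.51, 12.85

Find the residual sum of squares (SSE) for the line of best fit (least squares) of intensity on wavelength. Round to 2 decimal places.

141.64

n = 6, Σx = 3374.9, Σy = 139.97, Σxy = 80877.845, Σx² = 1925990.67, Σy² = 3573.5287
Sxx = Σx² − (Σx)²/n = 1925990.67 − 1898325.001667 = 27665.668333
Sxy = Σxy − (Σx)(Σy)/n = 80877.845 − 78730.792167 = 2147.052833
Syy = Σy² − (Σy)²/n = 3573.5287 − 3265.266817 = 308.261883
b = Sxy/Sxx = 2147.052833/27665.668333 = 0.077607
SSE = Syy − b·Sxy = 308.261883 − 0.077607·2147.052833 = 141.635297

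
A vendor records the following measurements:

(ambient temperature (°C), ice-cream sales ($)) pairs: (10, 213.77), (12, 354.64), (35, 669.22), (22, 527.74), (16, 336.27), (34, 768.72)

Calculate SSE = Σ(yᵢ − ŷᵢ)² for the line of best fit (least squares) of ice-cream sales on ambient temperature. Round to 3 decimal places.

n = 6, Σx = 129, Σy = 2870.36, Σxy = 72943.16, Σx² = 3365, Σy² = 1601840.0098
Sxx = Σx² − (Σx)²/n = 3365 − 2773.5 = 591.5
Sxy = Σxy − (Σx)(Σy)/n = 72943.16 − 61712.74 = 11230.42
Syy = Σy² − (Σy)²/n = 1601840.0098 − 1373161.088267 = 228678.921533
b = Sxy/Sxx = 11230.42/591.5 = 18.986340
SSE = Syy − b·Sxy = 228678.921533 − 18.986340·11230.42 = 15454.351159

15454.351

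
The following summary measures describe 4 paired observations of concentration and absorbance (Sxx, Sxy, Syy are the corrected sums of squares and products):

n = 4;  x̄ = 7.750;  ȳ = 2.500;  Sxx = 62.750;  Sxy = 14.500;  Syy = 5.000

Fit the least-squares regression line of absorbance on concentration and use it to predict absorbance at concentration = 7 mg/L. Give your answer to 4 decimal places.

2.3267

b = Sxy/Sxx = 14.5/62.75 = 0.231076
a = ȳ − b·x̄ = 2.5 − 0.231076·7.75 = 0.709163
ŷ(7) = a + b·7 = 0.709163 + 0.231076·7 = 2.326693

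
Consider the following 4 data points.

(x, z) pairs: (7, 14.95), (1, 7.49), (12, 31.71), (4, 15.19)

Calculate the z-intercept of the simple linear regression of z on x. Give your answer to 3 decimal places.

4.846

n = 4, Σx = 24, Σy = 69.34, Σxy = 553.42, Σx² = 210
Sxx = Σx² − (Σx)²/n = 210 − 144 = 66
Sxy = Σxy − (Σx)(Σy)/n = 553.42 − 416.04 = 137.38
b = Sxy/Sxx = 137.38/66 = 2.081515
a = ȳ − b·x̄ = 17.335 − 2.081515·6 = 4.845909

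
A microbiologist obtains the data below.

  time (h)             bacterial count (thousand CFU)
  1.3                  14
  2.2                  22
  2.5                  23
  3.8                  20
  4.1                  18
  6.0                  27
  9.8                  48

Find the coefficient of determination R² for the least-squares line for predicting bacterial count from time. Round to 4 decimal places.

0.8416

n = 7, Σx = 29.7, Σy = 172, Σxy = 906.3, Σx² = 176.07, Σy² = 4966
Sxx = Σx² − (Σx)²/n = 176.07 − 126.012857 = 50.057143
Sxy = Σxy − (Σx)(Σy)/n = 906.3 − 729.771429 = 176.528571
Syy = Σy² − (Σy)²/n = 4966 − 4226.285714 = 739.714286
R² = Sxy²/(Sxx·Syy) = (176.528571)²/(50.057143·739.714286) = 0.841589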